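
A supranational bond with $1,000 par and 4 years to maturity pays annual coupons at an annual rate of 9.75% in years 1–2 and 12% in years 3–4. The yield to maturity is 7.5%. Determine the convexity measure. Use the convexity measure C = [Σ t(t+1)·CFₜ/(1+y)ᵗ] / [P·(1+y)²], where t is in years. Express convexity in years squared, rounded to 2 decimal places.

With y = 0.075:
  t   CF        PV=CF/(1+0.075)^t    t·PV        t(t+1)·PV
  1        97.50        90.6977        90.6977         181.3953
  2        97.50        84.3699       168.7399         506.2196
  3       120.00        96.5953       289.7858       1,159.1432
  4     1,120.00       838.6566     3,354.6264      16,773.1319
  Σ                  1,110.3195     3,903.8497      18,619.8900
P = 1,110.3195.
Convexity = Σ t(t+1)·PV / [P·(1+y)²] = 18,619.8900 / (1,110.3195 × 1.155625) = 14.51150.

14.51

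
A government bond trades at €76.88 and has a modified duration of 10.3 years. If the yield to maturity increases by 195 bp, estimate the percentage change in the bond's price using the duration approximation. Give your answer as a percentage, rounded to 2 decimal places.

-20.09%

Duration approximation: ΔP/P ≈ -D_mod · Δy = -10.3 × (+0.0195) = -0.200850.
As a percentage: -20.0850%.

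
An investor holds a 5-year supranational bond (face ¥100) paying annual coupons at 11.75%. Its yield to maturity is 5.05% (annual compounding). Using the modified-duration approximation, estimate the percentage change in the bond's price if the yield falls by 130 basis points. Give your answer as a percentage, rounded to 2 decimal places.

+5.16%

Periodic yield y = 0.0505. Modified duration first:
  t   CF        PV=CF/(1+0.0505)^t    t·PV
  1        11.75        11.1851        11.1851
  2        11.75        10.6475        21.2949
  3        11.75        10.1356        30.4068
  4        11.75         9.6484        38.5935
  5       111.75        87.3509       436.7544
  Σ                    128.9674       538.2347
P = 128.9674; D_Mac = 4.17342 yrs; D_mod = 4.17342/(1+0.0505) = 3.97279 yrs.
ΔP/P ≈ -D_mod · Δy = -3.97279 × (-0.013) = +0.051646 = +5.1646%.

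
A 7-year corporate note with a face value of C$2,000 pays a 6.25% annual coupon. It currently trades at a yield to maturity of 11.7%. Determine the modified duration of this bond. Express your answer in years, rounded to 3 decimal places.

Periodic yield y = 0.117. First find Macaulay duration:
  t   CF        PV=CF/(1+0.117)^t    t·PV
  1       125.00       111.9069       111.9069
  2       125.00       100.1852       200.3704
  3       125.00        89.6913       269.0740
  4       125.00        80.2966       321.1865
  5       125.00        71.8860       359.4299
  6       125.00        64.3563       386.1377
  7     2,125.00       979.4600     6,856.2203
  Σ                  1,497.7824     8,504.3257
P = 1,497.7824; Macaulay duration = 8,504.3257 / 1,497.7824 = 5.67794 years.
Modified duration = D_Mac / (1 + y) = 5.67794 / 1.117 = 5.08321 years.

5.083 years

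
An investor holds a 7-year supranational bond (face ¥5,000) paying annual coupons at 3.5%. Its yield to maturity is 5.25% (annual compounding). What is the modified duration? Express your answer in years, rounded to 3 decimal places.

Periodic yield y = 0.0525. First find Macaulay duration:
  t   CF        PV=CF/(1+0.0525)^t    t·PV
  1       175.00       166.2708       166.2708
  2       175.00       157.9770       315.9540
  3       175.00       150.0969       450.2907
  4       175.00       142.6099       570.4395
  5       175.00       135.4963       677.4816
  6       175.00       128.7376       772.4256
  7     5,175.00     3,617.0592    25,319.4147
  Σ                  4,498.2477    28,272.2770
P = 4,498.2477; Macaulay duration = 28,272.2770 / 4,498.2477 = 6.28518 years.
Modified duration = D_Mac / (1 + y) = 6.28518 / 1.0525 = 5.97166 years.

5.972 years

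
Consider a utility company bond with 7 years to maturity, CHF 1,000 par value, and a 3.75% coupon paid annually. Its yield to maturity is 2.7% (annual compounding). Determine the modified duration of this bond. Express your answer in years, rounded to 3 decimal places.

6.146 years

Periodic yield y = 0.027. First find Macaulay duration:
  t   CF        PV=CF/(1+0.027)^t    t·PV
  1        37.50        36.5141        36.5141
  2        37.50        35.5542        71.1083
  3        37.50        34.6194       103.8583
  4        37.50        33.7093       134.8371
  5        37.50        32.8231       164.1153
  6        37.50        31.9601       191.7608
  7     1,037.50       860.9838     6,026.8869
  Σ                  1,066.1640     6,729.0808
P = 1,066.1640; Macaulay duration = 6,729.0808 / 1,066.1640 = 6.31149 years.
Modified duration = D_Mac / (1 + y) = 6.31149 / 1.027 = 6.14556 years.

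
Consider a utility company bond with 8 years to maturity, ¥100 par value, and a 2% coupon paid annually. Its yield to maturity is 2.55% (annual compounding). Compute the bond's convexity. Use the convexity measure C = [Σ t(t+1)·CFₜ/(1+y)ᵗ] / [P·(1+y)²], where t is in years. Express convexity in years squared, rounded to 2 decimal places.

With y = 0.0255:
  t   CF        PV=CF/(1+0.0255)^t    t·PV        t(t+1)·PV
  1         2.00         1.9503         1.9503           3.9005
  2         2.00         1.9018         3.8035          11.4106
  3         2.00         1.8545         5.5635          22.2538
  4         2.00         1.8084         7.2335          36.1674
  5         2.00         1.7634         8.8170          52.9021
  6         2.00         1.7196        10.3173          72.2213
  7         2.00         1.6768        11.7376          93.9006
  8       102.00        83.3902       667.1214       6,004.0922
  Σ                     96.0648       716.5440       6,296.8486
P = 96.0648.
Convexity = Σ t(t+1)·PV / [P·(1+y)²] = 6,296.8486 / (96.0648 × 1.051650) = 62.32863.

62.33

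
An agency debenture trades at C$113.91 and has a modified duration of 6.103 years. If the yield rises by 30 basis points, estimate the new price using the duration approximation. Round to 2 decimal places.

C$111.82

Duration approximation: ΔP/P ≈ -D_mod · Δy = -6.103 × (+0.003) = -0.018309.
New price ≈ 113.91 × (1 - 0.018309) = 111.82442181.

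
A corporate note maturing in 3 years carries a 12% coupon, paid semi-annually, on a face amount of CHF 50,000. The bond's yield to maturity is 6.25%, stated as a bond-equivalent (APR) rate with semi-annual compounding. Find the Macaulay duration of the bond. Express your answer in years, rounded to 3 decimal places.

2.637 years

Periodic yield y = 0.03125. Discount each cash flow and weight by its period:
  t   CF        PV=CF/(1+0.03125)^t    t·PV
  1     3,000.00     2,909.0909     2,909.0909
  2     3,000.00     2,820.9366     5,641.8733
  3     3,000.00     2,735.4537     8,206.3611
  4     3,000.00     2,652.5612    10,610.2447
  5     3,000.00     2,572.1805    12,860.9027
  6    53,000.00    44,064.8301   264,388.9808
  Σ                 57,755.0531   304,617.4535
Price P = Σ PV = 57,755.0531.
Macaulay duration = Σ(t·PV) / P = 304,617.4535 / 57,755.0531 = 5.27430 half-year periods.
In years: 5.27430 / 2 = 2.63715 years.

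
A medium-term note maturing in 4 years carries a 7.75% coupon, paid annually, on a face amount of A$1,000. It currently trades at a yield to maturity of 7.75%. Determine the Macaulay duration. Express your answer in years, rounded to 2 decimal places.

3.59 years

Periodic yield y = 0.0775. Discount each cash flow and weight by its year:
  t   CF        PV=CF/(1+0.0775)^t    t·PV
  1        77.50        71.9258        71.9258
  2        77.50        66.7524       133.5049
  3        77.50        61.9512       185.8537
  4     1,077.50       799.3706     3,197.4823
  Σ                  1,000.0000     3,588.7666
Price P = Σ PV = 1,000.0000.
Macaulay duration = Σ(t·PV) / P = 3,588.7666 / 1,000.0000 = 3.58877 years.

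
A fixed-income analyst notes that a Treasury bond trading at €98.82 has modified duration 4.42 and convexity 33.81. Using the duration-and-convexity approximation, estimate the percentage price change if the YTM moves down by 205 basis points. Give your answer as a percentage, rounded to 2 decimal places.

+9.77%

Duration effect: -D_mod·Δy = -4.42 × (-0.0205) = +0.090610
Convexity effect: ½·C·(Δy)² = 0.5 × 33.81 × (-0.0205)² = +0.00710432625
ΔP/P ≈ +0.090610 + 0.00710432625 = +0.09771432625
= +9.771432625%.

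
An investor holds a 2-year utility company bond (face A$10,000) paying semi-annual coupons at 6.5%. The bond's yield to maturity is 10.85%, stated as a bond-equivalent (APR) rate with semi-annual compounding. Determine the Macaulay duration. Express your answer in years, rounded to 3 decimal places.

1.903 years

Periodic yield y = 0.05425. Discount each cash flow and weight by its period:
  t   CF        PV=CF/(1+0.05425)^t    t·PV
  1       325.00       308.2760       308.2760
  2       325.00       292.4126       584.8253
  3       325.00       277.3656       832.0967
  4    10,325.00     8,358.2551    33,433.0204
  Σ                  9,236.3093    35,158.2183
Price P = Σ PV = 9,236.3093.
Macaulay duration = Σ(t·PV) / P = 35,158.2183 / 9,236.3093 = 3.80652 half-year periods.
In years: 3.80652 / 2 = 1.90326 years.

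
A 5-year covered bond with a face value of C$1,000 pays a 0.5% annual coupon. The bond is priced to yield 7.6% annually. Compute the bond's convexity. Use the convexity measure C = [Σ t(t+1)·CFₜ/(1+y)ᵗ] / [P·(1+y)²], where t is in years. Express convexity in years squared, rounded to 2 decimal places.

25.50

With y = 0.076:
  t   CF        PV=CF/(1+0.076)^t    t·PV        t(t+1)·PV
  1         5.00         4.6468         4.6468           9.2937
  2         5.00         4.3186         8.6372          25.9117
  3         5.00         4.0136        12.0408          48.1631
  4         5.00         3.7301        14.9204          74.6021
  5     1,005.00       696.7945     3,483.9724      20,903.8346
  Σ                    713.5036     3,524.2177      21,061.8052
P = 713.5036.
Convexity = Σ t(t+1)·PV / [P·(1+y)²] = 21,061.8052 / (713.5036 × 1.157776) = 25.49616.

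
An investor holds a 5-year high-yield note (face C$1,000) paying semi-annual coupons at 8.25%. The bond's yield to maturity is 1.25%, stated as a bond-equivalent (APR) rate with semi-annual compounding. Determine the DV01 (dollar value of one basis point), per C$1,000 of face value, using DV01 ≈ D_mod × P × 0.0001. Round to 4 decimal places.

C$0.5748

Periodic yield y = 0.00625.
  t   CF        PV=CF/(1+0.00625)^t    t·PV
  1        41.25        40.9938        40.9938
  2        41.25        40.7392        81.4783
  3        41.25        40.4861       121.4584
  4        41.25        40.2347       160.9387
  5        41.25        39.9848       199.9238
  6        41.25        39.7364       238.4184
  7        41.25        39.4896       276.4272
  8        41.25        39.2443       313.9546
  9        41.25        39.0006       351.0051
  10    1,041.25       978.3541     9,783.5413
  Σ                  1,338.2635    11,568.1395
P = 1,338.2635; D_Mac = 8.64414 half-year periods = 4.32207 yrs; D_mod = 4.29523 yrs.
DV01 ≈ 4.29523 × 1,338.2635 × 0.0001 = 0.574814.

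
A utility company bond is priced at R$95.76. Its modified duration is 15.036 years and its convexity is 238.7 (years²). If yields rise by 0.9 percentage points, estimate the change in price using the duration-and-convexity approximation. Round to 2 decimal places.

Duration effect: -D_mod·Δy = -15.036 × (+0.009) = -0.135324
Convexity effect: ½·C·(Δy)² = 0.5 × 238.7 × (0.009)² = +0.00966735
ΔP/P ≈ -0.135324 + 0.00966735 = -0.12565665
ΔP ≈ 95.76 × (-0.12565665) = -12.032880804.

-R$12.03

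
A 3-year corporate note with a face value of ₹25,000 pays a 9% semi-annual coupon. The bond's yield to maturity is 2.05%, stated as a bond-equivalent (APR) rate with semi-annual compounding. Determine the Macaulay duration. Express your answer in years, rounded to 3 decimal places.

2.726 years

Periodic yield y = 0.01025. Discount each cash flow and weight by its period:
  t   CF        PV=CF/(1+0.01025)^t    t·PV
  1     1,125.00     1,113.5857     1,113.5857
  2     1,125.00     1,102.2873     2,204.5746
  3     1,125.00     1,091.1035     3,273.3105
  4     1,125.00     1,080.0332     4,320.1326
  5     1,125.00     1,069.0751     5,345.3757
  6    26,125.00    24,574.4125   147,446.4752
  Σ                 30,030.4973   163,703.4542
Price P = Σ PV = 30,030.4973.
Macaulay duration = Σ(t·PV) / P = 163,703.4542 / 30,030.4973 = 5.45124 half-year periods.
In years: 5.45124 / 2 = 2.72562 years.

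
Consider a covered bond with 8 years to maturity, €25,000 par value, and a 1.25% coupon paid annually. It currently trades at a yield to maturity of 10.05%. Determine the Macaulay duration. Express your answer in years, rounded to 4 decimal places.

7.4992 years

Periodic yield y = 0.1005. Discount each cash flow and weight by its year:
  t   CF        PV=CF/(1+0.1005)^t    t·PV
  1       312.50       283.9618       283.9618
  2       312.50       258.0298       516.0597
  3       312.50       234.4660       703.3980
  4       312.50       213.0541       852.2163
  5       312.50       193.5975       967.9876
  6       312.50       175.9178     1,055.5067
  7       312.50       159.8526     1,118.9682
  8    25,312.50    11,765.6159    94,124.9270
  Σ                 13,284.4955    99,623.0253
Price P = Σ PV = 13,284.4955.
Macaulay duration = Σ(t·PV) / P = 99,623.0253 / 13,284.4955 = 7.49920 years.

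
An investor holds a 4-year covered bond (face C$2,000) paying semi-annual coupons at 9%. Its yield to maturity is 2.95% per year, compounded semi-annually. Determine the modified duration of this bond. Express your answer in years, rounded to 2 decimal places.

Periodic yield y = 0.01475. First find Macaulay duration:
  t   CF        PV=CF/(1+0.01475)^t    t·PV
  1        90.00        88.6918        88.6918
  2        90.00        87.4026       174.8052
  3        90.00        86.1322       258.3965
  4        90.00        84.8802       339.5207
  5        90.00        83.6464       418.2320
  6        90.00        82.4305       494.5832
  7        90.00        81.2324       568.6265
  8     2,090.00     1,858.9761    14,871.8088
  Σ                  2,453.3921    17,214.6647
P = 2,453.3921; Macaulay duration = 17,214.6647 / 2,453.3921 = 7.01668 half-year periods = 3.50834 years.
Modified duration = D_Mac / (1 + y) = 3.50834 / 1.01475 = 3.45734 years.

3.46 years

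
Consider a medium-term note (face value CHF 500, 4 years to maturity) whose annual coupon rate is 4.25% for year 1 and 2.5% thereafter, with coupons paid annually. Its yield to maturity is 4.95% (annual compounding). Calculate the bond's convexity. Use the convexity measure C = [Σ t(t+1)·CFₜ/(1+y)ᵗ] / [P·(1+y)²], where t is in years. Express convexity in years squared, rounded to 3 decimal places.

With y = 0.0495:
  t   CF        PV=CF/(1+0.0495)^t    t·PV        t(t+1)·PV
  1        21.25        20.2477        20.2477          40.4955
  2        12.50        11.3487        22.6973          68.0920
  3        12.50        10.8134        32.4402         129.7609
  4       512.50       422.4391     1,689.7564       8,448.7818
  Σ                    464.8489     1,765.1417       8,687.1302
P = 464.8489.
Convexity = Σ t(t+1)·PV / [P·(1+y)²] = 8,687.1302 / (464.8489 × 1.101450) = 16.96679.

16.967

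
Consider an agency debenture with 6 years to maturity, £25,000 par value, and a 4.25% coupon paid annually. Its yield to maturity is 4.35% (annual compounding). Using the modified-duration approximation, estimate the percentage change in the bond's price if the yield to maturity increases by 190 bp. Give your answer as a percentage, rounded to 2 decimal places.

Periodic yield y = 0.0435. Modified duration first:
  t   CF        PV=CF/(1+0.0435)^t    t·PV
  1     1,062.50     1,018.2080     1,018.2080
  2     1,062.50       975.7623     1,951.5246
  3     1,062.50       935.0861     2,805.2582
  4     1,062.50       896.1055     3,584.4219
  5     1,062.50       858.7498     4,293.7492
  6    26,062.50    20,186.5151   121,119.0909
  Σ                 24,870.4268   134,772.2526
P = 24,870.4268; D_Mac = 5.41898 yrs; D_mod = 5.41898/(1+0.0435) = 5.19308 yrs.
ΔP/P ≈ -D_mod · Δy = -5.19308 × (+0.019) = -0.098668 = -9.8668%.

-9.87%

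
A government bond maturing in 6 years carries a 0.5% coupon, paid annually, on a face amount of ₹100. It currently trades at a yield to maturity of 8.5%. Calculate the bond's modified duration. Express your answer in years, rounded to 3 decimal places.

5.440 years

Periodic yield y = 0.085. First find Macaulay duration:
  t   CF        PV=CF/(1+0.085)^t    t·PV
  1         0.50         0.4608         0.4608
  2         0.50         0.4247         0.8495
  3         0.50         0.3915         1.1744
  4         0.50         0.3608         1.4431
  5         0.50         0.3325         1.6626
  6       100.50        61.6010       369.6059
  Σ                     63.5713       375.1963
P = 63.5713; Macaulay duration = 375.1963 / 63.5713 = 5.90198 years.
Modified duration = D_Mac / (1 + y) = 5.90198 / 1.085 = 5.43961 years.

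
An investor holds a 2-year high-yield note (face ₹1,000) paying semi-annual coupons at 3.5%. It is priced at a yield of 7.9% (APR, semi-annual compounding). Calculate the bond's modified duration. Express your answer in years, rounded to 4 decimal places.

Periodic yield y = 0.0395. First find Macaulay duration:
  t   CF        PV=CF/(1+0.0395)^t    t·PV
  1        17.50        16.8350        16.8350
  2        17.50        16.1953        32.3906
  3        17.50        15.5799        46.7397
  4     1,017.50       871.4379     3,485.7516
  Σ                    920.0481     3,581.7169
P = 920.0481; Macaulay duration = 3,581.7169 / 920.0481 = 3.89297 half-year periods = 1.94648 years.
Modified duration = D_Mac / (1 + y) = 1.94648 / 1.0395 = 1.87252 years.

1.8725 years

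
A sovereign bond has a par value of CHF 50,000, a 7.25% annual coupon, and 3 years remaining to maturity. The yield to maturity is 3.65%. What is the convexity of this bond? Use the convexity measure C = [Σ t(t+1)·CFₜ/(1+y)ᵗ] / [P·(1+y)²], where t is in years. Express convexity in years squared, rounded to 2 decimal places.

10.24

With y = 0.0365:
  t   CF        PV=CF/(1+0.0365)^t    t·PV        t(t+1)·PV
  1     3,625.00     3,497.3468     3,497.3468       6,994.6937
  2     3,625.00     3,374.1889     6,748.3779      20,245.1337
  3    53,625.00    48,156.9958   144,470.9873     577,883.9491
  Σ                 55,028.5315   154,716.7120     605,123.7764
P = 55,028.5315.
Convexity = Σ t(t+1)·PV / [P·(1+y)²] = 605,123.7764 / (55,028.5315 × 1.074332) = 10.23570.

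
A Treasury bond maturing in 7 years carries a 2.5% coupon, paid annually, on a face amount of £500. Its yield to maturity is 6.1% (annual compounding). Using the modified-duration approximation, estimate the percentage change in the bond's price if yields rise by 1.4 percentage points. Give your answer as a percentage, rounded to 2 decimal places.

Periodic yield y = 0.061. Modified duration first:
  t   CF        PV=CF/(1+0.061)^t    t·PV
  1        12.50        11.7813        11.7813
  2        12.50        11.1040        22.2080
  3        12.50        10.4656        31.3968
  4        12.50         9.8639        39.4556
  5        12.50         9.2968        46.4840
  6        12.50         8.7623        52.5738
  7       512.50       338.5994     2,370.1958
  Σ                    399.8733     2,574.0952
P = 399.8733; D_Mac = 6.43728 yrs; D_mod = 6.43728/(1+0.061) = 6.06718 yrs.
ΔP/P ≈ -D_mod · Δy = -6.06718 × (+0.014) = -0.084941 = -8.4941%.

-8.49%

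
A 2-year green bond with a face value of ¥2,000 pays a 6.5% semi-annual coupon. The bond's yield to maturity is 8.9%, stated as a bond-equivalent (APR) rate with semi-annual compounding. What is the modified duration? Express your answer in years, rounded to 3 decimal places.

Periodic yield y = 0.0445. First find Macaulay duration:
  t   CF        PV=CF/(1+0.0445)^t    t·PV
  1        65.00        62.2307        62.2307
  2        65.00        59.5794       119.1589
  3        65.00        57.0411       171.1234
  4     2,065.00     1,734.9473     6,939.7891
  Σ                  1,913.7986     7,292.3020
P = 1,913.7986; Macaulay duration = 7,292.3020 / 1,913.7986 = 3.81038 half-year periods = 1.90519 years.
Modified duration = D_Mac / (1 + y) = 1.90519 / 1.0445 = 1.82402 years.

1.824 years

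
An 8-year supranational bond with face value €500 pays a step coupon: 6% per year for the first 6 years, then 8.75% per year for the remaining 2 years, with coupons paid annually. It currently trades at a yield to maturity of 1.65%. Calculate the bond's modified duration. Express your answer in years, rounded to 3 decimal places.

6.705 years

Periodic yield y = 0.0165. First find Macaulay duration:
  t   CF        PV=CF/(1+0.0165)^t    t·PV
  1        30.00        29.5130        29.5130
  2        30.00        29.0340        58.0679
  3        30.00        28.5627        85.6881
  4        30.00        28.0991       112.3962
  5        30.00        27.6429       138.2147
  6        30.00        27.1942       163.1655
  7        43.75        39.0145       273.1017
  8       543.75       477.0240     3,816.1918
  Σ                    686.0844     4,676.3390
P = 686.0844; Macaulay duration = 4,676.3390 / 686.0844 = 6.81598 years.
Modified duration = D_Mac / (1 + y) = 6.81598 / 1.0165 = 6.70534 years.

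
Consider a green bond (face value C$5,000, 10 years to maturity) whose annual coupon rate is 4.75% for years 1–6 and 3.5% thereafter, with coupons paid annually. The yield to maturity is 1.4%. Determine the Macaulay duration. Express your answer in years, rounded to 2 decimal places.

Periodic yield y = 0.014. Discount each cash flow and weight by its year:
  t   CF        PV=CF/(1+0.014)^t    t·PV
  1       237.50       234.2209       234.2209
  2       237.50       230.9871       461.9742
  3       237.50       227.7979       683.3938
  4       237.50       224.6528       898.6111
  5       237.50       221.5511     1,107.7553
  6       237.50       218.4922     1,310.9530
  7       175.00       158.7714     1,111.4000
  8       175.00       156.5793     1,252.6346
  9       175.00       154.4175     1,389.7573
  10    5,175.00     4,503.2992    45,032.9922
  Σ                  6,330.7694    53,483.6924
Price P = Σ PV = 6,330.7694.
Macaulay duration = Σ(t·PV) / P = 53,483.6924 / 6,330.7694 = 8.44821 years.

8.45 years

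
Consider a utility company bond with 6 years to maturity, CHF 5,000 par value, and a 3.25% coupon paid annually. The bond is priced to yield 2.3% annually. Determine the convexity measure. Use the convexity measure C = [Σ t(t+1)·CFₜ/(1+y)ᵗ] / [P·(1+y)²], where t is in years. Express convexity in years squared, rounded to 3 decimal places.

36.229

With y = 0.023:
  t   CF        PV=CF/(1+0.023)^t    t·PV        t(t+1)·PV
  1       162.50       158.8465       158.8465         317.6931
  2       162.50       155.2752       310.5504         931.6512
  3       162.50       151.7842       455.3525       1,821.4100
  4       162.50       148.3716       593.4865       2,967.4323
  5       162.50       145.0358       725.1790       4,351.0738
  6     5,162.50     4,504.0817    27,024.4904     189,171.4326
  Σ                  5,263.3950    29,267.9052     199,560.6930
P = 5,263.3950.
Convexity = Σ t(t+1)·PV / [P·(1+y)²] = 199,560.6930 / (5,263.3950 × 1.046529) = 36.22912.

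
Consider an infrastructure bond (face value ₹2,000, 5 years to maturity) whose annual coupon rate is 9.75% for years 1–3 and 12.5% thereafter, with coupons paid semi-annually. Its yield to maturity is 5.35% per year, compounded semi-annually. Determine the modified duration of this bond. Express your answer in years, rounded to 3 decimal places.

4.056 years

Periodic yield y = 0.02675. First find Macaulay duration:
  t   CF        PV=CF/(1+0.02675)^t    t·PV
  1        97.50        94.9598        94.9598
  2        97.50        92.4858       184.9717
  3        97.50        90.0763       270.2289
  4        97.50        87.7295       350.9181
  5        97.50        85.4439       427.2195
  6        97.50        83.2178       499.3069
  7       125.00       103.9099       727.3695
  8       125.00       101.2028       809.6220
  9       125.00        98.5661       887.0950
  10    2,125.00     1,631.9687    16,319.6868
  Σ                  2,469.5606    20,571.3781
P = 2,469.5606; Macaulay duration = 20,571.3781 / 2,469.5606 = 8.32997 half-year periods = 4.16499 years.
Modified duration = D_Mac / (1 + y) = 4.16499 / 1.02675 = 4.05648 years.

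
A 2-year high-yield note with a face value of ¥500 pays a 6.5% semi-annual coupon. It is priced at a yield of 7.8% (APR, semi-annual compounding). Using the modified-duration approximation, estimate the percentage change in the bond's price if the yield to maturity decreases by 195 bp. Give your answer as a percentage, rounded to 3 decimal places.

Periodic yield y = 0.039. Modified duration first:
  t   CF        PV=CF/(1+0.039)^t    t·PV
  1        16.25        15.6400        15.6400
  2        16.25        15.0530        30.1059
  3        16.25        14.4879        43.4638
  4       516.25       442.9940     1,771.9761
  Σ                    488.1750     1,861.1859
P = 488.1750; D_Mac = 3.81254 half-year periods = 1.90627 yrs; D_mod = 1.90627/(1+0.039) = 1.83472 yrs.
ΔP/P ≈ -D_mod · Δy = -1.83472 × (-0.0195) = +0.035777 = +3.5777%.

+3.578%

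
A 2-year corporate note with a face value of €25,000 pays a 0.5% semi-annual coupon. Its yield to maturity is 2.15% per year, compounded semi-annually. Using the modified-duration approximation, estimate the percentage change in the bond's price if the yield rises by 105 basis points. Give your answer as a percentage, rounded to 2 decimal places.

-2.07%

Periodic yield y = 0.01075. Modified duration first:
  t   CF        PV=CF/(1+0.01075)^t    t·PV
  1        62.50        61.8353        61.8353
  2        62.50        61.1776       122.3552
  3        62.50        60.5269       181.5808
  4    25,062.50    24,013.1642    96,052.6567
  Σ                 24,196.7040    96,418.4280
P = 24,196.7040; D_Mac = 3.98478 half-year periods = 1.99239 yrs; D_mod = 1.99239/(1+0.01075) = 1.97120 yrs.
ΔP/P ≈ -D_mod · Δy = -1.97120 × (+0.0105) = -0.020698 = -2.0698%.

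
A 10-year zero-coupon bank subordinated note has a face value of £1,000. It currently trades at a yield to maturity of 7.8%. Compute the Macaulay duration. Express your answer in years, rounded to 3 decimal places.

10.000 years

A zero-coupon bond has a single cash flow at maturity, so its Macaulay duration equals its maturity: 10 years.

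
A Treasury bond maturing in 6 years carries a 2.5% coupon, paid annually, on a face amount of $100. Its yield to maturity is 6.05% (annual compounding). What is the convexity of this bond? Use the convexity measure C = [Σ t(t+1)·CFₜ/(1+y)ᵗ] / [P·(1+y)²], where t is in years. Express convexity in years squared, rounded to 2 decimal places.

34.08

With y = 0.0605:
  t   CF        PV=CF/(1+0.0605)^t    t·PV        t(t+1)·PV
  1         2.50         2.3574         2.3574           4.7148
  2         2.50         2.2229         4.4458          13.3374
  3         2.50         2.0961         6.2882          25.1530
  4         2.50         1.9765         7.9060          39.5300
  5         2.50         1.8637         9.3187          55.9124
  6       102.50        72.0543       432.3257       3,026.2801
  Σ                     82.5709       462.6419       3,164.9276
P = 82.5709.
Convexity = Σ t(t+1)·PV / [P·(1+y)²] = 3,164.9276 / (82.5709 × 1.124660) = 34.08125.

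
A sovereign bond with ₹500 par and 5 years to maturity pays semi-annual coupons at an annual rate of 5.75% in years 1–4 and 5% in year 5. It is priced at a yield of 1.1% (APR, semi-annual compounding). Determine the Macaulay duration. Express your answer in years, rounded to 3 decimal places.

4.481 years

Periodic yield y = 0.0055. Discount each cash flow and weight by its period:
  t   CF        PV=CF/(1+0.0055)^t    t·PV
  1       14.375        14.2964        14.2964
  2       14.375        14.2182        28.4363
  3       14.375        14.1404        42.4212
  4       14.375        14.0631        56.2522
  5       14.375        13.9861        69.9306
  6       14.375        13.9096        83.4577
  7       14.375        13.8335        96.8348
  8       14.375        13.7579       110.0630
  9       12.500        11.8979       107.0814
  10     512.500       485.1467     4,851.4674
  Σ                    609.2498     5,460.2410
Price P = Σ PV = 609.2498.
Macaulay duration = Σ(t·PV) / P = 5,460.2410 / 609.2498 = 8.96224 half-year periods.
In years: 8.96224 / 2 = 4.48112 years.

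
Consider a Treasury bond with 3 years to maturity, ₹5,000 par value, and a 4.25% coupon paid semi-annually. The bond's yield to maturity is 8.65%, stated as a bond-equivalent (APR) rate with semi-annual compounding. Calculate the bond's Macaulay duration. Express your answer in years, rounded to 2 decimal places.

2.84 years

Periodic yield y = 0.04325. Discount each cash flow and weight by its period:
  t   CF        PV=CF/(1+0.04325)^t    t·PV
  1       106.25       101.8452       101.8452
  2       106.25        97.6230       195.2460
  3       106.25        93.5758       280.7275
  4       106.25        89.6965       358.7859
  5       106.25        85.9779       429.8896
  6     5,106.25     3,960.6979    23,764.1872
  Σ                  4,429.4163    25,130.6814
Price P = Σ PV = 4,429.4163.
Macaulay duration = Σ(t·PV) / P = 25,130.6814 / 4,429.4163 = 5.67359 half-year periods.
In years: 5.67359 / 2 = 2.83679 years.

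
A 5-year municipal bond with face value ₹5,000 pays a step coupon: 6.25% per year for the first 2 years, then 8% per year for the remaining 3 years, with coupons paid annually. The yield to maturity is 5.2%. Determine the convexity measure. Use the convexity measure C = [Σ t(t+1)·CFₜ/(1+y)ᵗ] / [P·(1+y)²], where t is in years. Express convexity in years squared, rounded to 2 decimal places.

With y = 0.052:
  t   CF        PV=CF/(1+0.052)^t    t·PV        t(t+1)·PV
  1       312.50       297.0532       297.0532         594.1065
  2       312.50       282.3700       564.7400       1,694.2200
  3       400.00       343.5681     1,030.7042       4,122.8166
  4       400.00       326.5856     1,306.3424       6,531.7120
  5     5,400.00     4,190.9749    20,954.8745     125,729.2473
  Σ                  5,440.5518    24,153.7143     138,672.1023
P = 5,440.5518.
Convexity = Σ t(t+1)·PV / [P·(1+y)²] = 138,672.1023 / (5,440.5518 × 1.106704) = 23.03110.

23.03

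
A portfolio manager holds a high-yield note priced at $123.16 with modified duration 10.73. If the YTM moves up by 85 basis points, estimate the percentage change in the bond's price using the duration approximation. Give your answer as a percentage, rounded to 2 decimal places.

-9.12%

Duration approximation: ΔP/P ≈ -D_mod · Δy = -10.73 × (+0.0085) = -0.091205.
As a percentage: -9.1205%.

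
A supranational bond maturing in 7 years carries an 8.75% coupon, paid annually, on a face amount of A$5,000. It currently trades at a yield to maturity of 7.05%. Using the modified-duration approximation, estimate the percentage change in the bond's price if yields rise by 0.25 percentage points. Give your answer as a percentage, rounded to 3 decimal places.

-1.305%

Periodic yield y = 0.0705. Modified duration first:
  t   CF        PV=CF/(1+0.0705)^t    t·PV
  1       437.50       408.6875       408.6875
  2       437.50       381.7726       763.5451
  3       437.50       356.6301     1,069.8904
  4       437.50       333.1435     1,332.5741
  5       437.50       311.2037     1,556.0183
  6       437.50       290.7087     1,744.2522
  7     5,437.50     3,375.1460    23,626.0222
  Σ                  5,457.2921    30,500.9899
P = 5,457.2921; D_Mac = 5.58903 yrs; D_mod = 5.58903/(1+0.0705) = 5.22096 yrs.
ΔP/P ≈ -D_mod · Δy = -5.22096 × (+0.0025) = -0.013052 = -1.3052%.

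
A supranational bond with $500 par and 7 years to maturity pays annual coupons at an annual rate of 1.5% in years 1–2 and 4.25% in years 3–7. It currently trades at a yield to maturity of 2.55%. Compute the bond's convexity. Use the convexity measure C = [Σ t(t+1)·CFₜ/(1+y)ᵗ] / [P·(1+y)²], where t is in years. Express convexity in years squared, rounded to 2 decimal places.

47.74

With y = 0.0255:
  t   CF        PV=CF/(1+0.0255)^t    t·PV        t(t+1)·PV
  1         7.50         7.3135         7.3135          14.6270
  2         7.50         7.1316        14.2633          42.7899
  3        21.25        19.7039        59.1117         236.4467
  4        21.25        19.2139        76.8557         384.2787
  5        21.25        18.7362        93.6808         562.0848
  6        21.25        18.2703       109.6216         767.3513
  7       521.25       437.0151     3,059.1055      24,472.8440
  Σ                    527.3845     3,419.9521      26,480.4224
P = 527.3845.
Convexity = Σ t(t+1)·PV / [P·(1+y)²] = 26,480.4224 / (527.3845 × 1.051650) = 47.74482.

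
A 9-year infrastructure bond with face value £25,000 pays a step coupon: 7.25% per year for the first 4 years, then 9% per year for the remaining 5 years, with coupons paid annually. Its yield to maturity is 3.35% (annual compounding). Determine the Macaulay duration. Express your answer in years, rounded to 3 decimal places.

7.182 years

Periodic yield y = 0.0335. Discount each cash flow and weight by its year:
  t   CF        PV=CF/(1+0.0335)^t    t·PV
  1     1,812.50     1,753.7494     1,753.7494
  2     1,812.50     1,696.9031     3,393.8063
  3     1,812.50     1,641.8995     4,925.6985
  4     1,812.50     1,588.6788     6,354.7151
  5     2,250.00     1,908.2273     9,541.1367
  6     2,250.00     1,846.3738    11,078.2429
  7     2,250.00     1,786.5252    12,505.6765
  8     2,250.00     1,728.6166    13,828.9325
  9    27,250.00    20,256.8624   182,311.7616
  Σ                 34,207.8361   245,693.7195
Price P = Σ PV = 34,207.8361.
Macaulay duration = Σ(t·PV) / P = 245,693.7195 / 34,207.8361 = 7.18238 years.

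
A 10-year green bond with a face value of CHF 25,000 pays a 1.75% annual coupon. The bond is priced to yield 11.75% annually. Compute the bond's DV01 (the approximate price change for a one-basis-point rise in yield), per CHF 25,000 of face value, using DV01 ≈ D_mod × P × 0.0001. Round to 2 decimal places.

Periodic yield y = 0.1175.
  t   CF        PV=CF/(1+0.1175)^t    t·PV
  1       437.50       391.4989       391.4989
  2       437.50       350.3346       700.6691
  3       437.50       313.4985       940.4955
  4       437.50       280.5356     1,122.1423
  5       437.50       251.0385     1,255.1927
  6       437.50       224.6430     1,347.8579
  7       437.50       201.0228     1,407.1597
  8       437.50       179.8862     1,439.0895
  9       437.50       160.9720     1,448.7478
  10   25,437.50     8,375.2756    83,752.7563
  Σ                 10,728.7056    93,805.6096
P = 10,728.7056; D_Mac = 8.74342 yrs; D_mod = 7.82409 yrs.
DV01 ≈ 7.82409 × 10,728.7056 × 0.0001 = 8.394238.

CHF 8.39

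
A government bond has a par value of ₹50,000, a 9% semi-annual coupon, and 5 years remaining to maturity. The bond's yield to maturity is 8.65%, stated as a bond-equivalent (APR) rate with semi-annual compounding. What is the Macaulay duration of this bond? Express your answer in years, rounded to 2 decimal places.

4.14 years

Periodic yield y = 0.04325. Discount each cash flow and weight by its period:
  t   CF        PV=CF/(1+0.04325)^t    t·PV
  1     2,250.00     2,156.7218     2,156.7218
  2     2,250.00     2,067.3106     4,134.6212
  3     2,250.00     1,981.6061     5,944.8184
  4     2,250.00     1,899.4547     7,597.8189
  5     2,250.00     1,820.7091     9,103.5453
  6     2,250.00     1,745.2279    10,471.3677
  7     2,250.00     1,672.8761    11,710.1324
  8     2,250.00     1,603.5237    12,828.1892
  9     2,250.00     1,537.0464    13,833.4176
  10   52,250.00    34,213.8826   342,138.8261
  Σ                 50,698.3589   419,919.4585
Price P = Σ PV = 50,698.3589.
Macaulay duration = Σ(t·PV) / P = 419,919.4585 / 50,698.3589 = 8.28270 half-year periods.
In years: 8.28270 / 2 = 4.14135 years.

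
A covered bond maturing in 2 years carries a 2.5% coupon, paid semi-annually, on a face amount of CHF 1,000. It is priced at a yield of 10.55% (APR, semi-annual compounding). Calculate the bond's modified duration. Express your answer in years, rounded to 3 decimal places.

1.862 years

Periodic yield y = 0.05275. First find Macaulay duration:
  t   CF        PV=CF/(1+0.05275)^t    t·PV
  1        12.50        11.8737        11.8737
  2        12.50        11.2787        22.5574
  3        12.50        10.7136        32.1407
  4     1,012.50       824.3166     3,297.2663
  Σ                    858.1825     3,363.8381
P = 858.1825; Macaulay duration = 3,363.8381 / 858.1825 = 3.91972 half-year periods = 1.95986 years.
Modified duration = D_Mac / (1 + y) = 1.95986 / 1.05275 = 1.86166 years.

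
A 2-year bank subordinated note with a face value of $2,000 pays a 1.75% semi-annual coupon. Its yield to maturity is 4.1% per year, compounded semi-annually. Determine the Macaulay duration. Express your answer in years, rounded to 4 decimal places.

1.9734 years

Periodic yield y = 0.0205. Discount each cash flow and weight by its period:
  t   CF        PV=CF/(1+0.0205)^t    t·PV
  1        17.50        17.1485        17.1485
  2        17.50        16.8040        33.6080
  3        17.50        16.4664        49.3992
  4     2,017.50     1,860.2080     7,440.8320
  Σ                  1,910.6268     7,540.9876
Price P = Σ PV = 1,910.6268.
Macaulay duration = Σ(t·PV) / P = 7,540.9876 / 1,910.6268 = 3.94687 half-year periods.
In years: 3.94687 / 2 = 1.97343 years.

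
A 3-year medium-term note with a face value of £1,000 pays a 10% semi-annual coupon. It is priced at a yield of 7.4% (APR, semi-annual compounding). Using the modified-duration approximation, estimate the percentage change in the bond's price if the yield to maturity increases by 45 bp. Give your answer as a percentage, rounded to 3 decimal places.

-1.162%

Periodic yield y = 0.037. Modified duration first:
  t   CF        PV=CF/(1+0.037)^t    t·PV
  1        50.00        48.2160        48.2160
  2        50.00        46.4957        92.9913
  3        50.00        44.8367       134.5101
  4        50.00        43.2369       172.9478
  5        50.00        41.6943       208.4713
  6     1,050.00       844.3388     5,066.0330
  Σ                  1,068.8184     5,723.1695
P = 1,068.8184; D_Mac = 5.35467 half-year periods = 2.67733 yrs; D_mod = 2.67733/(1+0.037) = 2.58181 yrs.
ΔP/P ≈ -D_mod · Δy = -2.58181 × (+0.0045) = -0.011618 = -1.1618%.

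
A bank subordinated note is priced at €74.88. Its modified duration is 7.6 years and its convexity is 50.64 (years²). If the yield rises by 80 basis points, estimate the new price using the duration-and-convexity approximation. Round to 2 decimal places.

Duration effect: -D_mod·Δy = -7.6 × (+0.008) = -0.060800
Convexity effect: ½·C·(Δy)² = 0.5 × 50.64 × (0.008)² = +0.00162048
ΔP/P ≈ -0.060800 + 0.00162048 = -0.05917952
New price ≈ 74.88 × (1 - 0.05917952) = 70.4486375424.

€70.45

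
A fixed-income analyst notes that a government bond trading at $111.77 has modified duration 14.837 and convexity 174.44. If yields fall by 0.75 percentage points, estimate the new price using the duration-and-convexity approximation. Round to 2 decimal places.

$124.76

Duration effect: -D_mod·Δy = -14.837 × (-0.0075) = +0.1112775
Convexity effect: ½·C·(Δy)² = 0.5 × 174.44 × (-0.0075)² = +0.004906125
ΔP/P ≈ +0.1112775 + 0.004906125 = +0.116183625
New price ≈ 111.77 × (1 + 0.116183625) = 124.75584376625.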